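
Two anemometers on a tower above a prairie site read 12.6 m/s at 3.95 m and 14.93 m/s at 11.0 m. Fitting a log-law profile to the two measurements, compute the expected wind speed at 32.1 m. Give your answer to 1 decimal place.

Log law: V ∝ ln(z/z₀). From the pair, with r = V₁/V₂ = 0.84394,
ln z₀ = (ln z₁ − r·ln z₂)/(1 − r) = (1.3737 − 0.84394×2.3979)/0.15606 = -4.1648 → z₀ = 0.01553 m
V₃ = V₁ · ln(z₃/z₀)/ln(z₁/z₀) = 12.6 × 7.6336/5.5385 = 17.3664 m/s

17.4 m/s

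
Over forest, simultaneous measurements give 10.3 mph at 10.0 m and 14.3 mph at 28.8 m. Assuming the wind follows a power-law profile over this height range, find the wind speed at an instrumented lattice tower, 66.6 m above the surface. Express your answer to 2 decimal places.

18.55 mph

First find α: α = ln(V₂/V₁)/ln(z₂/z₁) = ln(14.3/10.3)/ln(28.8/10.0) = 0.32812/1.05779 = 0.3102
Extrapolate from 28.8 m to 66.6 m: V₃ = 14.3 × (66.6/28.8)^0.3102 = 14.3 × 1.2970 = 18.5469 mph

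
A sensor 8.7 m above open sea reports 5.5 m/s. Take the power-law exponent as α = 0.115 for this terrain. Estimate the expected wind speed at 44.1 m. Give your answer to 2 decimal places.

Power-law profile: V₂ = V₁ · (z₂/z₁)^α
V₂ = 5.5 × (44.1/8.7)^0.115 = 5.5 × (5.0690)^0.115
    = 5.5 × 1.2052 = 6.6287 m/s

6.63 m/s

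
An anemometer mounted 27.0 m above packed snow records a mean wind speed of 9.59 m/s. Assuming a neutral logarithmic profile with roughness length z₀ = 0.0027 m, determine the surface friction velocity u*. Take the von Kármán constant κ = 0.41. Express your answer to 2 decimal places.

u* ≈ 0.43 m/s

Log law: V(z) = (u*/κ) · ln(z/z₀) ⇒ u* = κ · V / ln(z/z₀)
u* = 0.41 × 9.59 / ln(27.0/0.0027) = 0.41 × 9.59 / 9.2103
   = 3.9319 / 9.2103 = 0.4269 m/s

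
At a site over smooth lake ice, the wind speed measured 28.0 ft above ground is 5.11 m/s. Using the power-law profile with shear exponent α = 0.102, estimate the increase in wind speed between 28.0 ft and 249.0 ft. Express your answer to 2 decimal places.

1.28 m/s

Power law: V₂ = V₁ · (z₂/z₁)^α = 5.11 × (8.8929)^0.102 = 6.3859 m/s
ΔV = 6.3859 − 5.11 = 1.2759 m/s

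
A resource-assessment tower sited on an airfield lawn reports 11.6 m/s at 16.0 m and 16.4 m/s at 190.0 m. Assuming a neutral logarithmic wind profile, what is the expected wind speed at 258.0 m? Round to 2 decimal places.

16.99 m/s

Log law: V ∝ ln(z/z₀). From the pair, with r = V₁/V₂ = 0.70732,
ln z₀ = (ln z₁ − r·ln z₂)/(1 − r) = (2.7726 − 0.70732×5.2470)/0.29268 = -3.2073 → z₀ = 0.04047 m
V₃ = V₁ · ln(z₃/z₀)/ln(z₁/z₀) = 11.6 × 8.7603/5.9799 = 16.9935 m/s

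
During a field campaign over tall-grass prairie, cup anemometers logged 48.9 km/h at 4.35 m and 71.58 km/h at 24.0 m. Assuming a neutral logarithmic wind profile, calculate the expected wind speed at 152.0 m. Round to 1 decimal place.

Log law: V ∝ ln(z/z₀). From the pair, with r = V₁/V₂ = 0.68315,
ln z₀ = (ln z₁ − r·ln z₂)/(1 − r) = (1.4702 − 0.68315×3.1781)/0.31685 = -2.2122 → z₀ = 0.1095 m
V₃ = V₁ · ln(z₃/z₀)/ln(z₁/z₀) = 48.9 × 7.2360/3.6823 = 96.0919 km/h

96.1 km/h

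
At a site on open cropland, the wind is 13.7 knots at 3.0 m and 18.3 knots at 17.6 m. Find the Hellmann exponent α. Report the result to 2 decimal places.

α ≈ 0.16

Power law: V₂/V₁ = (z₂/z₁)^α ⇒ α = ln(V₂/V₁) / ln(z₂/z₁)
α = ln(18.3/13.7) / ln(17.6/3.0) = ln(1.3358) / ln(5.8667)
  = 0.28951 / 1.76929 = 0.16363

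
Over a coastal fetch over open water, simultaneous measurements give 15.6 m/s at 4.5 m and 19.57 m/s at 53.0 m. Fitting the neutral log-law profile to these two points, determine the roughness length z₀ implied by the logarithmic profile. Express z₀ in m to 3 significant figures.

Log law: V(z) ∝ ln(z/z₀). With r = V₁/V₂ = 15.6/19.57 = 0.79714,
r · ln(z₂/z₀) = ln(z₁/z₀) ⇒ ln z₀ = (ln z₁ − r·ln z₂)/(1 − r)
ln z₀ = (1.50408 − 0.79714×3.97029) / 0.20286 = -8.1868
z₀ = exp(-8.1868) = 0.0002783 m

z₀ ≈ 0.000278 m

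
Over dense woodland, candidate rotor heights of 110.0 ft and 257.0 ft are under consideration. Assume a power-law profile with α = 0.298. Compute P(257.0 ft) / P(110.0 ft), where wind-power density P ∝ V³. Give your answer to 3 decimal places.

Speed ratio: V_B/V_A = (z_B/z_A)^α = (257.0/110.0)^0.298 = (2.3364)^0.298 = 1.28773
Power-density ratio: P_B/P_A = (V_B/V_A)³ = (1.28773)³ = 2.13538

2.135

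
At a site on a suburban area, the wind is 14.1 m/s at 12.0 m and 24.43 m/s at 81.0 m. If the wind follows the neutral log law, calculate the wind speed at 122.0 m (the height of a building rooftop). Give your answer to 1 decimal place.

Log law: V ∝ ln(z/z₀). From the pair, with r = V₁/V₂ = 0.57716,
ln z₀ = (ln z₁ − r·ln z₂)/(1 − r) = (2.4849 − 0.57716×4.3944)/0.42284 = -0.1215 → z₀ = 0.8856 m
V₃ = V₁ · ln(z₃/z₀)/ln(z₁/z₀) = 14.1 × 4.9256/2.6064 = 26.6456 m/s

26.6 m/s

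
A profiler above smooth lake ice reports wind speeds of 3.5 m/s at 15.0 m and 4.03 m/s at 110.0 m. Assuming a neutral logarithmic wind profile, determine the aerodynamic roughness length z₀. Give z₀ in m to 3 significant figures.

z₀ ≈ 0.0000290 m

Log law: V(z) ∝ ln(z/z₀). With r = V₁/V₂ = 3.5/4.03 = 0.86849,
r · ln(z₂/z₀) = ln(z₁/z₀) ⇒ ln z₀ = (ln z₁ − r·ln z₂)/(1 − r)
ln z₀ = (2.70805 − 0.86849×4.70048) / 0.13151 = -10.4495
z₀ = exp(-10.4495) = 0.00002896 m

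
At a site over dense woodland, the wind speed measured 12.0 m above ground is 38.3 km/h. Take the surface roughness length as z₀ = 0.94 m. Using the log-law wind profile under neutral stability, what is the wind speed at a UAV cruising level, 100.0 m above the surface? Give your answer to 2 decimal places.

70.19 km/h

Log law: V(z) ∝ ln(z/z₀), so V₂/V₁ = ln(z₂/z₀) / ln(z₁/z₀).
ln(100.0/0.94) = 4.6670, ln(12.0/0.94) = 2.5468
V₂ = 38.3 × 4.6670/2.5468 = 38.3 × 1.8325 = 70.1858 km/h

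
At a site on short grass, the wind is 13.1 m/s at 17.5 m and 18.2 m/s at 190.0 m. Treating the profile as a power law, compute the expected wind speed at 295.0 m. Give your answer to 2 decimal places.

19.34 m/s

First find α: α = ln(V₂/V₁)/ln(z₂/z₁) = ln(18.2/13.1)/ln(190.0/17.5) = 0.32881/2.38482 = 0.1379
Extrapolate from 190.0 m to 295.0 m: V₃ = 18.2 × (295.0/190.0)^0.1379 = 18.2 × 1.0625 = 19.3382 m/s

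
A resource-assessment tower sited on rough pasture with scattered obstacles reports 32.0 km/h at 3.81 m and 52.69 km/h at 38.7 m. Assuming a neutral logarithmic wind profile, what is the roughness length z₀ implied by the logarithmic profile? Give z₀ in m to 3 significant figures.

z₀ ≈ 0.106 m

Log law: V(z) ∝ ln(z/z₀). With r = V₁/V₂ = 32.0/52.69 = 0.60733,
r · ln(z₂/z₀) = ln(z₁/z₀) ⇒ ln z₀ = (ln z₁ − r·ln z₂)/(1 − r)
ln z₀ = (1.33763 − 0.60733×3.65584) / 0.39267 = -2.2478
z₀ = exp(-2.2478) = 0.1056 m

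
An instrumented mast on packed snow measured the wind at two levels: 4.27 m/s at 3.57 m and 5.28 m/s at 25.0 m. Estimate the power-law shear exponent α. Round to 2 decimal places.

Power law: V₂/V₁ = (z₂/z₁)^α ⇒ α = ln(V₂/V₁) / ln(z₂/z₁)
α = ln(5.28/4.27) / ln(25.0/3.57) = ln(1.2365) / ln(7.0028)
  = 0.21231 / 1.94631 = 0.10908

α ≈ 0.11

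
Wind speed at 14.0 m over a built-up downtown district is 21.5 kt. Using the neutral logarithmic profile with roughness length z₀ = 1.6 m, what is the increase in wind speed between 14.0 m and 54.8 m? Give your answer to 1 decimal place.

13.5 kt

Log law: V₂ = V₁ · ln(z₂/z₀)/ln(z₁/z₀) = 21.5 × 3.5337/2.1691 = 35.0265 kt
ΔV = 35.0265 − 21.5 = 13.5265 kt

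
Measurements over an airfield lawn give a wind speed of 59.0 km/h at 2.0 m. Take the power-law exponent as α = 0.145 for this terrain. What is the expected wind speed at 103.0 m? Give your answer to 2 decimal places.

Power-law profile: V₂ = V₁ · (z₂/z₁)^α
V₂ = 59.0 × (103.0/2.0)^0.145 = 59.0 × (51.5000)^0.145
    = 59.0 × 1.7710 = 104.4874 km/h

104.49 km/h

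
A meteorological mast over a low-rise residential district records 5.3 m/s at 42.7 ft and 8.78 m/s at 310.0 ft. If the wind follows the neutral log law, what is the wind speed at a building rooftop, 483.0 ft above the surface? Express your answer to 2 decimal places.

Log law: V ∝ ln(z/z₀). From the pair, with r = V₁/V₂ = 0.60364,
ln z₀ = (ln z₁ − r·ln z₂)/(1 − r) = (3.7542 − 0.60364×5.7366)/0.39636 = 0.7351 → z₀ = 2.086 ft
V₃ = V₁ · ln(z₃/z₀)/ln(z₁/z₀) = 5.3 × 5.4449/3.0191 = 9.5585 m/s

9.56 m/s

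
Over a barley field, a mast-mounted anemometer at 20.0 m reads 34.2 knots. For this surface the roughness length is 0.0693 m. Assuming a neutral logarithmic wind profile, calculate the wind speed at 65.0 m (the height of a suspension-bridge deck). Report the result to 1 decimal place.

41.3 knots

Log law: V(z) ∝ ln(z/z₀), so V₂/V₁ = ln(z₂/z₀) / ln(z₁/z₀).
ln(65.0/0.0693) = 6.8437, ln(20.0/0.0693) = 5.6650
V₂ = 34.2 × 6.8437/5.6650 = 34.2 × 1.2081 = 41.3156 knots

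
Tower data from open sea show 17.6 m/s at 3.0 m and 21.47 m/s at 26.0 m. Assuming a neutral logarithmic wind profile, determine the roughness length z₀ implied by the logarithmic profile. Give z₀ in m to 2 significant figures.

z₀ ≈ 0.00016 m

Log law: V(z) ∝ ln(z/z₀). With r = V₁/V₂ = 17.6/21.47 = 0.81975,
r · ln(z₂/z₀) = ln(z₁/z₀) ⇒ ln z₀ = (ln z₁ − r·ln z₂)/(1 − r)
ln z₀ = (1.09861 − 0.81975×3.25810) / 0.18025 = -8.7223
z₀ = exp(-8.7223) = 0.0001629 m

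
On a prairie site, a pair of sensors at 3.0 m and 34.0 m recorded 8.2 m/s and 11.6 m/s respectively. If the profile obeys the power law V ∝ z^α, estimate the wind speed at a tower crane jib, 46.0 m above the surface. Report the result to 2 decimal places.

12.11 m/s

First find α: α = ln(V₂/V₁)/ln(z₂/z₁) = ln(11.6/8.2)/ln(34.0/3.0) = 0.34687/2.42775 = 0.1429
Extrapolate from 34.0 m to 46.0 m: V₃ = 11.6 × (46.0/34.0)^0.1429 = 11.6 × 1.0441 = 12.1120 m/s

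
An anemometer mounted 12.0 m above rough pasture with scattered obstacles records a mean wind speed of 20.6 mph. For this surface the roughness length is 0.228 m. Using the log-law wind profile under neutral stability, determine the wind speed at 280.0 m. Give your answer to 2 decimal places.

Log law: V(z) ∝ ln(z/z₀), so V₂/V₁ = ln(z₂/z₀) / ln(z₁/z₀).
ln(280.0/0.228) = 7.1132, ln(12.0/0.228) = 3.9633
V₂ = 20.6 × 7.1132/3.9633 = 20.6 × 1.7948 = 36.9720 mph

36.97 mph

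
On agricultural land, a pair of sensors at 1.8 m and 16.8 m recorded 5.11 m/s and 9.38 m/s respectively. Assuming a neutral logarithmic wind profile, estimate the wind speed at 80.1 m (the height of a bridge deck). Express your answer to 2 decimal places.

12.37 m/s

Log law: V ∝ ln(z/z₀). From the pair, with r = V₁/V₂ = 0.54478,
ln z₀ = (ln z₁ − r·ln z₂)/(1 − r) = (0.5878 − 0.54478×2.8214)/0.45522 = -2.0852 → z₀ = 0.1243 m
V₃ = V₁ · ln(z₃/z₀)/ln(z₁/z₀) = 5.11 × 6.4685/2.6730 = 12.3659 m/s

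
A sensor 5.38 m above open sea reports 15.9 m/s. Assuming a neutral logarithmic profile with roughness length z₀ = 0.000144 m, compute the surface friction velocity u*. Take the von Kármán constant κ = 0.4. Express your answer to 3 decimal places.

u* ≈ 0.604 m/s

Log law: V(z) = (u*/κ) · ln(z/z₀) ⇒ u* = κ · V / ln(z/z₀)
u* = 0.4 × 15.9 / ln(5.38/0.000144) = 0.4 × 15.9 / 10.5284
   = 6.3600 / 10.5284 = 0.6041 m/s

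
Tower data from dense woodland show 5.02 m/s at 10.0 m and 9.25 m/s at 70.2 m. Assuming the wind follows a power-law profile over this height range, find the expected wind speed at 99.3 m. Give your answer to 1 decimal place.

First find α: α = ln(V₂/V₁)/ln(z₂/z₁) = ln(9.25/5.02)/ln(70.2/10.0) = 0.61119/1.94876 = 0.3136
Extrapolate from 70.2 m to 99.3 m: V₃ = 9.25 × (99.3/70.2)^0.3136 = 9.25 × 1.1149 = 10.3128 m/s

10.3 m/s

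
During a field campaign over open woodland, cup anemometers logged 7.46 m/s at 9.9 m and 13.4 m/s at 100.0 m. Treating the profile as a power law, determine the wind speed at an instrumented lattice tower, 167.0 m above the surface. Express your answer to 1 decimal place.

First find α: α = ln(V₂/V₁)/ln(z₂/z₁) = ln(13.4/7.46)/ln(100.0/9.9) = 0.58570/2.31264 = 0.2533
Extrapolate from 100.0 m to 167.0 m: V₃ = 13.4 × (167.0/100.0)^0.2533 = 13.4 × 1.1387 = 15.2584 m/s

15.3 m/s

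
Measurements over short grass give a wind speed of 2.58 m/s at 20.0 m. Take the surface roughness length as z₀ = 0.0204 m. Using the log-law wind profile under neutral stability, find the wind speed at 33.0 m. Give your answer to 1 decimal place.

2.8 m/s

Log law: V(z) ∝ ln(z/z₀), so V₂/V₁ = ln(z₂/z₀) / ln(z₁/z₀).
ln(33.0/0.0204) = 7.3887, ln(20.0/0.0204) = 6.8880
V₂ = 2.58 × 7.3887/6.8880 = 2.58 × 1.0727 = 2.7676 m/s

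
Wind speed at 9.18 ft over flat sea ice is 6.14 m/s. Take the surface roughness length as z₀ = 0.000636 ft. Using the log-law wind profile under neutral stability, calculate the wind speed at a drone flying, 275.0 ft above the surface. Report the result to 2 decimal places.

Log law: V(z) ∝ ln(z/z₀), so V₂/V₁ = ln(z₂/z₀) / ln(z₁/z₀).
ln(275.0/0.000636) = 12.9771, ln(9.18/0.000636) = 9.5773
V₂ = 6.14 × 12.9771/9.5773 = 6.14 × 1.3550 = 8.3196 m/s

8.32 m/s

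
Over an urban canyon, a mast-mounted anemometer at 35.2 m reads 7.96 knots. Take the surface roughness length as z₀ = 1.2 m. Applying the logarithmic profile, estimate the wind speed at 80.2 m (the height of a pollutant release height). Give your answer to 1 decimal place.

9.9 knots

Log law: V(z) ∝ ln(z/z₀), so V₂/V₁ = ln(z₂/z₀) / ln(z₁/z₀).
ln(80.2/1.2) = 4.2022, ln(35.2/1.2) = 3.3787
V₂ = 7.96 × 4.2022/3.3787 = 7.96 × 1.2437 = 9.9000 knots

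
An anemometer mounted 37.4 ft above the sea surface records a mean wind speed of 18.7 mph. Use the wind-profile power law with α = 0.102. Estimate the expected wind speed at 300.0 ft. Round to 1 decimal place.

23.1 mph

Power-law profile: V₂ = V₁ · (z₂/z₁)^α
V₂ = 18.7 × (300.0/37.4)^0.102 = 18.7 × (8.0214)^0.102
    = 18.7 × 1.2366 = 23.1246 mph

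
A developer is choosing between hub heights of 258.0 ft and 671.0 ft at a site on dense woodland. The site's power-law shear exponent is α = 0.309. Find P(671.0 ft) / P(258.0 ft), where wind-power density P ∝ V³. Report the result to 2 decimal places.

Speed ratio: V_B/V_A = (z_B/z_A)^α = (671.0/258.0)^0.309 = (2.6008)^0.309 = 1.34359
Power-density ratio: P_B/P_A = (V_B/V_A)³ = (1.34359)³ = 2.42549

2.43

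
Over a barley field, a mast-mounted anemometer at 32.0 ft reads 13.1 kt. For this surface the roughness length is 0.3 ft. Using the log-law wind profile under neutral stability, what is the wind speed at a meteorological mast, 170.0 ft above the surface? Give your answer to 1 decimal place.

Log law: V(z) ∝ ln(z/z₀), so V₂/V₁ = ln(z₂/z₀) / ln(z₁/z₀).
ln(170.0/0.3) = 6.3398, ln(32.0/0.3) = 4.6697
V₂ = 13.1 × 6.3398/4.6697 = 13.1 × 1.3576 = 17.7851 kt

17.8 kt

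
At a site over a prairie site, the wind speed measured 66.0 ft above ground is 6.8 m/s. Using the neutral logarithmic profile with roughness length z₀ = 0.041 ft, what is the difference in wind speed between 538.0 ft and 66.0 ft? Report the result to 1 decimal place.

1.9 m/s

Log law: V₂ = V₁ · ln(z₂/z₀)/ln(z₁/z₀) = 6.8 × 9.4820/7.3838 = 8.7323 m/s
ΔV = 8.7323 − 6.8 = 1.9323 m/s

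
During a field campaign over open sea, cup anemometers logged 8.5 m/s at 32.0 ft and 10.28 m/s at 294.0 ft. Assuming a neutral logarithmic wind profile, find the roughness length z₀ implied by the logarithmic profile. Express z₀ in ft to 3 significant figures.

Log law: V(z) ∝ ln(z/z₀). With r = V₁/V₂ = 8.5/10.28 = 0.82685,
r · ln(z₂/z₀) = ln(z₁/z₀) ⇒ ln z₀ = (ln z₁ − r·ln z₂)/(1 − r)
ln z₀ = (3.46574 − 0.82685×5.68358) / 0.17315 = -7.1251
z₀ = exp(-7.1251) = 0.0008047 ft

z₀ ≈ 0.000805 ft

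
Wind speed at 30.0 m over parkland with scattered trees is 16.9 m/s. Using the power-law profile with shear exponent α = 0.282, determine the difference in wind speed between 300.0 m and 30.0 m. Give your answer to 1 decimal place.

15.5 m/s

Power law: V₂ = V₁ · (z₂/z₁)^α = 16.9 × (10.0000)^0.282 = 32.3509 m/s
ΔV = 32.3509 − 16.9 = 15.4509 m/s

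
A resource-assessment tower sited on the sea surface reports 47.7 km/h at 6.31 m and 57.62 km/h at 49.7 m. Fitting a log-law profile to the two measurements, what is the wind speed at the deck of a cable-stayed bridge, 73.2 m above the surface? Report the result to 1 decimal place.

59.5 km/h

Log law: V ∝ ln(z/z₀). From the pair, with r = V₁/V₂ = 0.82784,
ln z₀ = (ln z₁ − r·ln z₂)/(1 − r) = (1.8421 − 0.82784×3.9060)/0.17216 = -8.0819 → z₀ = 0.0003091 m
V₃ = V₁ · ln(z₃/z₀)/ln(z₁/z₀) = 47.7 × 12.3751/9.9240 = 59.4810 km/h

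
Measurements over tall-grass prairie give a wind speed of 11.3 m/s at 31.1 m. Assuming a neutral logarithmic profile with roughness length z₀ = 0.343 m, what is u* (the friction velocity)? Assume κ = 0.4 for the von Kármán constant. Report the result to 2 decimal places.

Log law: V(z) = (u*/κ) · ln(z/z₀) ⇒ u* = κ · V / ln(z/z₀)
u* = 0.4 × 11.3 / ln(31.1/0.343) = 0.4 × 11.3 / 4.5072
   = 4.5200 / 4.5072 = 1.0028 m/s

u* ≈ 1.00 m/s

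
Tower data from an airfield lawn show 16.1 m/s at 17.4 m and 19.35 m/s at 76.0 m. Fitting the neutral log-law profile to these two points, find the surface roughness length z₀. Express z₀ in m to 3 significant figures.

Log law: V(z) ∝ ln(z/z₀). With r = V₁/V₂ = 16.1/19.35 = 0.83204,
r · ln(z₂/z₀) = ln(z₁/z₀) ⇒ ln z₀ = (ln z₁ − r·ln z₂)/(1 − r)
ln z₀ = (2.85647 − 0.83204×4.33073) / 0.16796 = -4.4468
z₀ = exp(-4.4468) = 0.01172 m

z₀ ≈ 0.0117 m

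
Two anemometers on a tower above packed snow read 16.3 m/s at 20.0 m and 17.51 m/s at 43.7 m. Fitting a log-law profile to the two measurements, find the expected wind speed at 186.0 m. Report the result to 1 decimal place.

Log law: V ∝ ln(z/z₀). From the pair, with r = V₁/V₂ = 0.93090,
ln z₀ = (ln z₁ − r·ln z₂)/(1 − r) = (2.9957 − 0.93090×3.7773)/0.06910 = -7.5335 → z₀ = 0.0005349 m
V₃ = V₁ · ln(z₃/z₀)/ln(z₁/z₀) = 16.3 × 12.7592/10.5292 = 19.7522 m/s

19.8 m/s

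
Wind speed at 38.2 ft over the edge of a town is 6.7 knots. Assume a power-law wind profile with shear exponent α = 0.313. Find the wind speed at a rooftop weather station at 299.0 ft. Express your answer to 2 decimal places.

12.76 knots

Power-law profile: V₂ = V₁ · (z₂/z₁)^α
V₂ = 6.7 × (299.0/38.2)^0.313 = 6.7 × (7.8272)^0.313
    = 6.7 × 1.9041 = 12.7577 knots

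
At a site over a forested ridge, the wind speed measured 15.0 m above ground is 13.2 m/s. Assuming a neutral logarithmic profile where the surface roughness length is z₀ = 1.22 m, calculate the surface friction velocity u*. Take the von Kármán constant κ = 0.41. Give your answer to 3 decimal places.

Log law: V(z) = (u*/κ) · ln(z/z₀) ⇒ u* = κ · V / ln(z/z₀)
u* = 0.41 × 13.2 / ln(15.0/1.22) = 0.41 × 13.2 / 2.5092
   = 5.4120 / 2.5092 = 2.1569 m/s

u* ≈ 2.157 m/s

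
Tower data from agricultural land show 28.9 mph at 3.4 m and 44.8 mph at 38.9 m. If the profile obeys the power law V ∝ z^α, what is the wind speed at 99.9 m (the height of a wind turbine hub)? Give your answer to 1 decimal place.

First find α: α = ln(V₂/V₁)/ln(z₂/z₁) = ln(44.8/28.9)/ln(38.9/3.4) = 0.43837/2.43722 = 0.1799
Extrapolate from 38.9 m to 99.9 m: V₃ = 44.8 × (99.9/38.9)^0.1799 = 44.8 × 1.1849 = 53.0827 mph

53.1 mph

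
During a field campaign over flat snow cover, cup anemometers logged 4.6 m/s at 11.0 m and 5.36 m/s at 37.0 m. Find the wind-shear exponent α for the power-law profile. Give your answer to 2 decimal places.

α ≈ 0.13

Power law: V₂/V₁ = (z₂/z₁)^α ⇒ α = ln(V₂/V₁) / ln(z₂/z₁)
α = ln(5.36/4.6) / ln(37.0/11.0) = ln(1.1652) / ln(3.3636)
  = 0.15291 / 1.21302 = 0.12606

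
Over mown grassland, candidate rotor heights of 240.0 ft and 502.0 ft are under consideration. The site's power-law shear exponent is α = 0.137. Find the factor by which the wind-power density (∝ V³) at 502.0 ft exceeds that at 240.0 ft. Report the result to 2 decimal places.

1.35

Speed ratio: V_B/V_A = (z_B/z_A)^α = (502.0/240.0)^0.137 = (2.0917)^0.137 = 1.10639
Power-density ratio: P_B/P_A = (V_B/V_A)³ = (1.10639)³ = 1.35432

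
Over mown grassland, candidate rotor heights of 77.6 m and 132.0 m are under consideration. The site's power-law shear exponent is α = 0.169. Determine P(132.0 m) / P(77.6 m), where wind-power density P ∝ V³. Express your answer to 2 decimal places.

Speed ratio: V_B/V_A = (z_B/z_A)^α = (132.0/77.6)^0.169 = (1.7010)^0.169 = 1.09393
Power-density ratio: P_B/P_A = (V_B/V_A)³ = (1.09393)³ = 1.30909

1.31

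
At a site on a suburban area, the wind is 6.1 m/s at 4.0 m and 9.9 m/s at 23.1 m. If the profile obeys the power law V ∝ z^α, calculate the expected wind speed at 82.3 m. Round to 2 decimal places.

14.06 m/s

First find α: α = ln(V₂/V₁)/ln(z₂/z₁) = ln(9.9/6.1)/ln(23.1/4.0) = 0.48425/1.75354 = 0.2762
Extrapolate from 23.1 m to 82.3 m: V₃ = 9.9 × (82.3/23.1)^0.2762 = 9.9 × 1.4203 = 14.0609 m/s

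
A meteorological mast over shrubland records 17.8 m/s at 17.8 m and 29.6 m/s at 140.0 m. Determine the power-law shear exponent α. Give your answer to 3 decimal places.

Power law: V₂/V₁ = (z₂/z₁)^α ⇒ α = ln(V₂/V₁) / ln(z₂/z₁)
α = ln(29.6/17.8) / ln(140.0/17.8) = ln(1.6629) / ln(7.8652)
  = 0.50858 / 2.06244 = 0.24659

α ≈ 0.247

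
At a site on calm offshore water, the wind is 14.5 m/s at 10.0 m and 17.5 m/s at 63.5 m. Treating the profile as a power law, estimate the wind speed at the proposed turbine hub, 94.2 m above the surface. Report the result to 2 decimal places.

18.22 m/s

First find α: α = ln(V₂/V₁)/ln(z₂/z₁) = ln(17.5/14.5)/ln(63.5/10.0) = 0.18805/1.84845 = 0.1017
Extrapolate from 63.5 m to 94.2 m: V₃ = 17.5 × (94.2/63.5)^0.1017 = 17.5 × 1.0409 = 18.2164 m/s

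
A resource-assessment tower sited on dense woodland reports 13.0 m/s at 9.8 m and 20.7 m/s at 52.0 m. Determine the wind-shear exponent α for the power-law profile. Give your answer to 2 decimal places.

Power law: V₂/V₁ = (z₂/z₁)^α ⇒ α = ln(V₂/V₁) / ln(z₂/z₁)
α = ln(20.7/13.0) / ln(52.0/9.8) = ln(1.5923) / ln(5.3061)
  = 0.46518 / 1.66886 = 0.27874

α ≈ 0.28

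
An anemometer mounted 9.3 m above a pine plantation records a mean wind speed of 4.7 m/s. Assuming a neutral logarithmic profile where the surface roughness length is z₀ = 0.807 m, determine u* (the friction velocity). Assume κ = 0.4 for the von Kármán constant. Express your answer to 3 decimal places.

Log law: V(z) = (u*/κ) · ln(z/z₀) ⇒ u* = κ · V / ln(z/z₀)
u* = 0.4 × 4.7 / ln(9.3/0.807) = 0.4 × 4.7 / 2.4444
   = 1.8800 / 2.4444 = 0.7691 m/s

u* ≈ 0.769 m/s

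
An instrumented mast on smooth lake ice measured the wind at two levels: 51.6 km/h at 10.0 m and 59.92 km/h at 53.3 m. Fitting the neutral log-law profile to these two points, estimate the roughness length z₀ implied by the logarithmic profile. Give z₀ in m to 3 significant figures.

Log law: V(z) ∝ ln(z/z₀). With r = V₁/V₂ = 51.6/59.92 = 0.86115,
r · ln(z₂/z₀) = ln(z₁/z₀) ⇒ ln z₀ = (ln z₁ − r·ln z₂)/(1 − r)
ln z₀ = (2.30259 − 0.86115×3.97594) / 0.13885 = -8.0754
z₀ = exp(-8.0754) = 0.0003111 m

z₀ ≈ 0.000311 m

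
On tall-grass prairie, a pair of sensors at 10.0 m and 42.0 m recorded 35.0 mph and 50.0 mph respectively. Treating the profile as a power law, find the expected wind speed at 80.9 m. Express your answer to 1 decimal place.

First find α: α = ln(V₂/V₁)/ln(z₂/z₁) = ln(50.0/35.0)/ln(42.0/10.0) = 0.35667/1.43508 = 0.2485
Extrapolate from 42.0 m to 80.9 m: V₃ = 50.0 × (80.9/42.0)^0.2485 = 50.0 × 1.1770 = 58.8476 mph

58.8 mph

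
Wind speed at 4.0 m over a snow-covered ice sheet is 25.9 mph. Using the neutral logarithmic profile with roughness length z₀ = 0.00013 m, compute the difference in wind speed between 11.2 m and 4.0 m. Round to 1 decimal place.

2.6 mph

Log law: V₂ = V₁ · ln(z₂/z₀)/ln(z₁/z₀) = 25.9 × 11.3639/10.3343 = 28.4805 mph
ΔV = 28.4805 − 25.9 = 2.5805 mph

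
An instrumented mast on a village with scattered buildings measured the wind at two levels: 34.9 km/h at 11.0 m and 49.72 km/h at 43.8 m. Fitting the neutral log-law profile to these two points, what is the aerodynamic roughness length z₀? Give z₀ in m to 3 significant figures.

z₀ ≈ 0.425 m

Log law: V(z) ∝ ln(z/z₀). With r = V₁/V₂ = 34.9/49.72 = 0.70193,
r · ln(z₂/z₀) = ln(z₁/z₀) ⇒ ln z₀ = (ln z₁ − r·ln z₂)/(1 − r)
ln z₀ = (2.39790 − 0.70193×3.77963) / 0.29807 = -0.8560
z₀ = exp(-0.8560) = 0.4249 m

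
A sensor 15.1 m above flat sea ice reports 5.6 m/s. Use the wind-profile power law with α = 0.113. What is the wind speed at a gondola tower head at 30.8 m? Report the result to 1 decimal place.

Power-law profile: V₂ = V₁ · (z₂/z₁)^α
V₂ = 5.6 × (30.8/15.1)^0.113 = 5.6 × (2.0397)^0.113
    = 5.6 × 1.0839 = 6.0697 m/s

6.1 m/s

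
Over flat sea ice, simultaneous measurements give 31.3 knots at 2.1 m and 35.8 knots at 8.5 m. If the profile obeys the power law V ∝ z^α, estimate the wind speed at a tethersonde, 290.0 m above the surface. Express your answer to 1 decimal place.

50.3 knots

First find α: α = ln(V₂/V₁)/ln(z₂/z₁) = ln(35.8/31.3)/ln(8.5/2.1) = 0.13433/1.39813 = 0.0961
Extrapolate from 8.5 m to 290.0 m: V₃ = 35.8 × (290.0/8.5)^0.0961 = 35.8 × 1.4037 = 50.2538 knots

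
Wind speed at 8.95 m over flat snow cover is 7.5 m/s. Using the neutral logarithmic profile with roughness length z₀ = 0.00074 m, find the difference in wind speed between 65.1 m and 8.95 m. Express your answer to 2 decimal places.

Log law: V₂ = V₁ · ln(z₂/z₀)/ln(z₁/z₀) = 7.5 × 11.3848/9.4005 = 9.0831 m/s
ΔV = 9.0831 − 7.5 = 1.5831 m/s

1.58 m/s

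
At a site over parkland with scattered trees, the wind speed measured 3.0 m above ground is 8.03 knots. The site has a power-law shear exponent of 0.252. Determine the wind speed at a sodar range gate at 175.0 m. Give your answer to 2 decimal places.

22.37 knots

Power-law profile: V₂ = V₁ · (z₂/z₁)^α
V₂ = 8.03 × (175.0/3.0)^0.252 = 8.03 × (58.3333)^0.252
    = 8.03 × 2.7862 = 22.3731 knots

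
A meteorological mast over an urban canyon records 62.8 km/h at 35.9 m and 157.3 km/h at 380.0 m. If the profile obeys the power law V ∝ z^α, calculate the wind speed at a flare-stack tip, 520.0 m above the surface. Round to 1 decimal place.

177.7 km/h

First find α: α = ln(V₂/V₁)/ln(z₂/z₁) = ln(157.3/62.8)/ln(380.0/35.9) = 0.91820/2.35943 = 0.3892
Extrapolate from 380.0 m to 520.0 m: V₃ = 157.3 × (520.0/380.0)^0.3892 = 157.3 × 1.1298 = 177.7216 km/h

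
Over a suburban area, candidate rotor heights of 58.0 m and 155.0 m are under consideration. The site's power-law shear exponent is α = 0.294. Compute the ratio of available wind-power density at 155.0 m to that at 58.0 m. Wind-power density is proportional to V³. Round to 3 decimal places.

2.380

Speed ratio: V_B/V_A = (z_B/z_A)^α = (155.0/58.0)^0.294 = (2.6724)^0.294 = 1.33509
Power-density ratio: P_B/P_A = (V_B/V_A)³ = (1.33509)³ = 2.37974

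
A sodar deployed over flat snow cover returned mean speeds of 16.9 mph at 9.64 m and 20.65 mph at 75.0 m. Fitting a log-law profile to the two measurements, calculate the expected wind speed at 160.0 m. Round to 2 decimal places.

22.03 mph

Log law: V ∝ ln(z/z₀). From the pair, with r = V₁/V₂ = 0.81840,
ln z₀ = (ln z₁ − r·ln z₂)/(1 − r) = (2.2659 − 0.81840×4.3175)/0.18160 = -6.9798 → z₀ = 0.0009305 m
V₃ = V₁ · ln(z₃/z₀)/ln(z₁/z₀) = 16.9 × 12.0550/9.2457 = 22.0350 mph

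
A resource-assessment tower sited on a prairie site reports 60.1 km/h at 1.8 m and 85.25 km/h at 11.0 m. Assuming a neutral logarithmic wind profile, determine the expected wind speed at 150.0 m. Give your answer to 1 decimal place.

121.6 km/h

Log law: V ∝ ln(z/z₀). From the pair, with r = V₁/V₂ = 0.70499,
ln z₀ = (ln z₁ − r·ln z₂)/(1 − r) = (0.5878 − 0.70499×2.3979)/0.29501 = -3.7378 → z₀ = 0.02381 m
V₃ = V₁ · ln(z₃/z₀)/ln(z₁/z₀) = 60.1 × 8.7484/4.3255 = 121.5519 km/h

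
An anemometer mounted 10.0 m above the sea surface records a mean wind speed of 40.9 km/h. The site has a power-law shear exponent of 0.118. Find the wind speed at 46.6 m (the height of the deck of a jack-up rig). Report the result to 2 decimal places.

Power-law profile: V₂ = V₁ · (z₂/z₁)^α
V₂ = 40.9 × (46.6/10.0)^0.118 = 40.9 × (4.6600)^0.118
    = 40.9 × 1.1991 = 49.0448 km/h

49.04 km/h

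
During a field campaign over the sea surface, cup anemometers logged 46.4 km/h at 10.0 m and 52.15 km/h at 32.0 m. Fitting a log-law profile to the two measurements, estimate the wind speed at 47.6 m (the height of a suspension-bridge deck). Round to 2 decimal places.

Log law: V ∝ ln(z/z₀). From the pair, with r = V₁/V₂ = 0.88974,
ln z₀ = (ln z₁ − r·ln z₂)/(1 − r) = (2.3026 − 0.88974×3.4657)/0.11026 = -7.0835 → z₀ = 0.0008388 m
V₃ = V₁ · ln(z₃/z₀)/ln(z₁/z₀) = 46.4 × 10.9464/9.3861 = 54.1130 km/h

54.11 km/h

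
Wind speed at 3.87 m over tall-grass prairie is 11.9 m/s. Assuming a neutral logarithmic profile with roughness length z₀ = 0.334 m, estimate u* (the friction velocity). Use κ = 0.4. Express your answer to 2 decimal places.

u* ≈ 1.94 m/s

Log law: V(z) = (u*/κ) · ln(z/z₀) ⇒ u* = κ · V / ln(z/z₀)
u* = 0.4 × 11.9 / ln(3.87/0.334) = 0.4 × 11.9 / 2.4499
   = 4.7600 / 2.4499 = 1.9430 m/s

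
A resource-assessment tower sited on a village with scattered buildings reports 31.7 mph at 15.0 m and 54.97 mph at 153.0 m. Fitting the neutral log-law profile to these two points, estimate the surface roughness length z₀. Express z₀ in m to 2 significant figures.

z₀ ≈ 0.63 m

Log law: V(z) ∝ ln(z/z₀). With r = V₁/V₂ = 31.7/54.97 = 0.57668,
r · ln(z₂/z₀) = ln(z₁/z₀) ⇒ ln z₀ = (ln z₁ − r·ln z₂)/(1 − r)
ln z₀ = (2.70805 − 0.57668×5.03044) / 0.42332 = -0.4557
z₀ = exp(-0.4557) = 0.6340 m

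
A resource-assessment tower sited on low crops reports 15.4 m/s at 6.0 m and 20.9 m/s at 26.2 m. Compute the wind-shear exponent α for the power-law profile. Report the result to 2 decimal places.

Power law: V₂/V₁ = (z₂/z₁)^α ⇒ α = ln(V₂/V₁) / ln(z₂/z₁)
α = ln(20.9/15.4) / ln(26.2/6.0) = ln(1.3571) / ln(4.3667)
  = 0.30538 / 1.47400 = 0.20718

α ≈ 0.21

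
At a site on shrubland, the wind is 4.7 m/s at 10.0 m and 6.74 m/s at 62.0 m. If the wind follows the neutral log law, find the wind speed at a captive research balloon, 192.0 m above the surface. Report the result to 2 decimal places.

Log law: V ∝ ln(z/z₀). From the pair, with r = V₁/V₂ = 0.69733,
ln z₀ = (ln z₁ − r·ln z₂)/(1 − r) = (2.3026 − 0.69733×4.1271)/0.30267 = -1.9010 → z₀ = 0.1494 m
V₃ = V₁ · ln(z₃/z₀)/ln(z₁/z₀) = 4.7 × 7.1585/4.2036 = 8.0038 m/s

8.00 m/s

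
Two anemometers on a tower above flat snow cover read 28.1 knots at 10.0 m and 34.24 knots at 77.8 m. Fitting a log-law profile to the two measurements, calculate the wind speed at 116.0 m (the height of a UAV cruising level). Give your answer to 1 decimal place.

35.4 knots

Log law: V ∝ ln(z/z₀). From the pair, with r = V₁/V₂ = 0.82068,
ln z₀ = (ln z₁ − r·ln z₂)/(1 − r) = (2.3026 − 0.82068×4.3541)/0.17932 = -7.0865 → z₀ = 0.0008364 m
V₃ = V₁ · ln(z₃/z₀)/ln(z₁/z₀) = 28.1 × 11.8400/9.3890 = 35.4355 knots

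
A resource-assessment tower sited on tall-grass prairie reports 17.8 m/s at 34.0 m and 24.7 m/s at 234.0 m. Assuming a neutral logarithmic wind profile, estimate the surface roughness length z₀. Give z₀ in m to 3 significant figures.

z₀ ≈ 0.235 m

Log law: V(z) ∝ ln(z/z₀). With r = V₁/V₂ = 17.8/24.7 = 0.72065,
r · ln(z₂/z₀) = ln(z₁/z₀) ⇒ ln z₀ = (ln z₁ − r·ln z₂)/(1 − r)
ln z₀ = (3.52636 − 0.72065×5.45532) / 0.27935 = -1.4498
z₀ = exp(-1.4498) = 0.2346 m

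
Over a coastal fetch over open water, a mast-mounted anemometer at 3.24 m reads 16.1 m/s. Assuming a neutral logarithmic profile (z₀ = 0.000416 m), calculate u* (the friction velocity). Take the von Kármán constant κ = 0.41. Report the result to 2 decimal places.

Log law: V(z) = (u*/κ) · ln(z/z₀) ⇒ u* = κ · V / ln(z/z₀)
u* = 0.41 × 16.1 / ln(3.24/0.000416) = 0.41 × 16.1 / 8.9604
   = 6.6010 / 8.9604 = 0.7367 m/s

u* ≈ 0.74 m/s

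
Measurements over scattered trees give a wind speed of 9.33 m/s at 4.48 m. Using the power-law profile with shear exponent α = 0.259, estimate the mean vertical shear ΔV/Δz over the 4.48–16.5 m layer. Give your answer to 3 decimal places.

Power law: V₂ = V₁ · (z₂/z₁)^α = 9.33 × (3.6830)^0.259 = 13.0776 m/s
ΔV/Δz = (13.0776 − 9.33)/(16.5 − 4.48) = 3.7476/12.0200 = 0.31178 m/s/m

0.312 m/s/m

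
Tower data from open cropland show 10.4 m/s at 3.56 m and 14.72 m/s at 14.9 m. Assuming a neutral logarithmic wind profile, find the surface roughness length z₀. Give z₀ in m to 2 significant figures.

Log law: V(z) ∝ ln(z/z₀). With r = V₁/V₂ = 10.4/14.72 = 0.70652,
r · ln(z₂/z₀) = ln(z₁/z₀) ⇒ ln z₀ = (ln z₁ − r·ln z₂)/(1 − r)
ln z₀ = (1.26976 − 0.70652×2.70136) / 0.29348 = -2.1767
z₀ = exp(-2.1767) = 0.1134 m

z₀ ≈ 0.11 m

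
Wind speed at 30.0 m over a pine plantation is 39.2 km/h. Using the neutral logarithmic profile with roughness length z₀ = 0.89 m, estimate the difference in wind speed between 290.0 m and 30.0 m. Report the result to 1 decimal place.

25.3 km/h

Log law: V₂ = V₁ · ln(z₂/z₀)/ln(z₁/z₀) = 39.2 × 5.7864/3.5177 = 64.4812 km/h
ΔV = 64.4812 − 39.2 = 25.2812 km/h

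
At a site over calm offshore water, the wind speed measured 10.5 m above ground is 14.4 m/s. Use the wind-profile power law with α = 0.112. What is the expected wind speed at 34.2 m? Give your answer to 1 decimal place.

Power-law profile: V₂ = V₁ · (z₂/z₁)^α
V₂ = 14.4 × (34.2/10.5)^0.112 = 14.4 × (3.2571)^0.112
    = 14.4 × 1.1414 = 16.4362 m/s

16.4 m/s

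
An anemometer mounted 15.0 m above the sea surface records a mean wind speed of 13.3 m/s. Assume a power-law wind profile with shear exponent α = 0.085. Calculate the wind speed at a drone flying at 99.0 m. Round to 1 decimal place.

15.6 m/s

Power-law profile: V₂ = V₁ · (z₂/z₁)^α
V₂ = 13.3 × (99.0/15.0)^0.085 = 13.3 × (6.6000)^0.085
    = 13.3 × 1.1740 = 15.6140 m/s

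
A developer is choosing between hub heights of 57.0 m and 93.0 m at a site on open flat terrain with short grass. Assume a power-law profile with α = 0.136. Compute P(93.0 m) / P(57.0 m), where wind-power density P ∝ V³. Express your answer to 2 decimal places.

1.22

Speed ratio: V_B/V_A = (z_B/z_A)^α = (93.0/57.0)^0.136 = (1.6316)^0.136 = 1.06884
Power-density ratio: P_B/P_A = (V_B/V_A)³ = (1.06884)³ = 1.22108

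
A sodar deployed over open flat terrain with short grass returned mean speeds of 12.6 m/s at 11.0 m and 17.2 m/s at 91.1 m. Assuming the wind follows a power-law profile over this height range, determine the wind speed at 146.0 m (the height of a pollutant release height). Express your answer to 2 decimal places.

18.44 m/s

First find α: α = ln(V₂/V₁)/ln(z₂/z₁) = ln(17.2/12.6)/ln(91.1/11.0) = 0.31121/2.11406 = 0.1472
Extrapolate from 91.1 m to 146.0 m: V₃ = 17.2 × (146.0/91.1)^0.1472 = 17.2 × 1.0719 = 18.4367 m/s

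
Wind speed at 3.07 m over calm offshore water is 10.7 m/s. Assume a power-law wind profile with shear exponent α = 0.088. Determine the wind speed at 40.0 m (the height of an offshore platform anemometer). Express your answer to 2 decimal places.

13.41 m/s

Power-law profile: V₂ = V₁ · (z₂/z₁)^α
V₂ = 10.7 × (40.0/3.07)^0.088 = 10.7 × (13.0293)^0.088
    = 10.7 × 1.2535 = 13.4121 m/s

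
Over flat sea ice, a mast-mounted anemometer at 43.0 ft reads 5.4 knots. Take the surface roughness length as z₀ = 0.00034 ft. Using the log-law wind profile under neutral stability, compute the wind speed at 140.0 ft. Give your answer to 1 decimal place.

5.9 knots

Log law: V(z) ∝ ln(z/z₀), so V₂/V₁ = ln(z₂/z₀) / ln(z₁/z₀).
ln(140.0/0.00034) = 12.9282, ln(43.0/0.00034) = 11.7478
V₂ = 5.4 × 12.9282/11.7478 = 5.4 × 1.1005 = 5.9426 knots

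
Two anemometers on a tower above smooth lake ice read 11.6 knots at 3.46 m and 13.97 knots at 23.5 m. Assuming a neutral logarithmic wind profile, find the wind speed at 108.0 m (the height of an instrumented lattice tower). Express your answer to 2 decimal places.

Log law: V ∝ ln(z/z₀). From the pair, with r = V₁/V₂ = 0.83035,
ln z₀ = (ln z₁ − r·ln z₂)/(1 − r) = (1.2413 − 0.83035×3.1570)/0.16965 = -8.1353 → z₀ = 0.0002930 m
V₃ = V₁ · ln(z₃/z₀)/ln(z₁/z₀) = 11.6 × 12.8174/9.3766 = 15.8568 knots

15.86 knots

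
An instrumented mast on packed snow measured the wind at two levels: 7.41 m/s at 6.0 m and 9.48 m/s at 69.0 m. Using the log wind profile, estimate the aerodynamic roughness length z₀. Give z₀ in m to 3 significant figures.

z₀ ≈ 0.000958 m

Log law: V(z) ∝ ln(z/z₀). With r = V₁/V₂ = 7.41/9.48 = 0.78165,
r · ln(z₂/z₀) = ln(z₁/z₀) ⇒ ln z₀ = (ln z₁ − r·ln z₂)/(1 − r)
ln z₀ = (1.79176 − 0.78165×4.23411) / 0.21835 = -6.9511
z₀ = exp(-6.9511) = 0.0009575 m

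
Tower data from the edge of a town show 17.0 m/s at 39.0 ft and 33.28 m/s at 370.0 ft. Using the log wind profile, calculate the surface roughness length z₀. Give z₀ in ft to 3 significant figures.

Log law: V(z) ∝ ln(z/z₀). With r = V₁/V₂ = 17.0/33.28 = 0.51082,
r · ln(z₂/z₀) = ln(z₁/z₀) ⇒ ln z₀ = (ln z₁ − r·ln z₂)/(1 − r)
ln z₀ = (3.66356 − 0.51082×5.91350) / 0.48918 = 1.3141
z₀ = exp(1.3141) = 3.721 ft

z₀ ≈ 3.72 ft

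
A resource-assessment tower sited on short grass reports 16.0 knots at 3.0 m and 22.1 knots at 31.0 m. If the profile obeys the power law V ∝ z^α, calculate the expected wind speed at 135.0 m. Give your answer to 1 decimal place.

First find α: α = ln(V₂/V₁)/ln(z₂/z₁) = ln(22.1/16.0)/ln(31.0/3.0) = 0.32299/2.33537 = 0.1383
Extrapolate from 31.0 m to 135.0 m: V₃ = 22.1 × (135.0/31.0)^0.1383 = 22.1 × 1.2257 = 27.0872 knots

27.1 knots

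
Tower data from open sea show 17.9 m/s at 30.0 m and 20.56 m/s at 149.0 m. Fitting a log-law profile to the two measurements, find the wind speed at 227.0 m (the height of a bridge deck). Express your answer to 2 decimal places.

Log law: V ∝ ln(z/z₀). From the pair, with r = V₁/V₂ = 0.87062,
ln z₀ = (ln z₁ − r·ln z₂)/(1 − r) = (3.4012 − 0.87062×5.0039)/0.12938 = -7.3842 → z₀ = 0.0006210 m
V₃ = V₁ · ln(z₃/z₀)/ln(z₁/z₀) = 17.9 × 12.8092/10.7854 = 21.2587 m/s

21.26 m/s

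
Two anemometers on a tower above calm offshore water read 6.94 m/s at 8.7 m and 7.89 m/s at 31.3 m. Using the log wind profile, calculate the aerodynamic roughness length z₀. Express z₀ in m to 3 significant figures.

z₀ ≈ 0.000754 m

Log law: V(z) ∝ ln(z/z₀). With r = V₁/V₂ = 6.94/7.89 = 0.87959,
r · ln(z₂/z₀) = ln(z₁/z₀) ⇒ ln z₀ = (ln z₁ − r·ln z₂)/(1 − r)
ln z₀ = (2.16332 − 0.87959×3.44362) / 0.12041 = -7.1896
z₀ = exp(-7.1896) = 0.0007544 m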